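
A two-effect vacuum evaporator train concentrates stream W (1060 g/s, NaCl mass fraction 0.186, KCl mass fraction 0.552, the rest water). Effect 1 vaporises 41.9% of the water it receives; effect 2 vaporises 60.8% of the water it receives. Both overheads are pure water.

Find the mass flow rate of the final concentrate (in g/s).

845.5 g/s

water in feed = 1060×0.262 = 277.72 g/s.
After stage 1: water left = (1−0.419)×277.72 = 161.36; stream total = 943.64 g/s.
After stage 2: water left = (1−0.608)×161.36 = 63.251; final concentrate = 845.53 g/s.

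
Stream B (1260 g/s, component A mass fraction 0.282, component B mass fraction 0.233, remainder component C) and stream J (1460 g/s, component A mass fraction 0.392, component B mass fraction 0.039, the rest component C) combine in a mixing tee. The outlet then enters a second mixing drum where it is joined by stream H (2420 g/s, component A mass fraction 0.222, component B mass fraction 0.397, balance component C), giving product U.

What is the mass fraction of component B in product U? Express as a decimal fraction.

0.255

Overall, product flow = 5140 g/s.
component B in = 1260×0.233 + 1460×0.039 + 2420×0.397 = 1311.3 g/s.
component B fraction in U = 0.255.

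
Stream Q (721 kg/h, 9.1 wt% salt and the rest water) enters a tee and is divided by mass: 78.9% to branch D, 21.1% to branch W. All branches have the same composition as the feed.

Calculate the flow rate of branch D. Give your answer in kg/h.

568.9 kg/h

Branch D flow = 0.789×721 = 568.87 kg/h.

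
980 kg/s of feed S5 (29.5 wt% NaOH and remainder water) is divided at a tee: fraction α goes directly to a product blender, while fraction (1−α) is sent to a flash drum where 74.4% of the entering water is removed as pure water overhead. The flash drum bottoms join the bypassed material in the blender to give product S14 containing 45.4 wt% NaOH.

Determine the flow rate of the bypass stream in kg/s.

All 980×0.295 = 289.1 kg/s of NaOH reaches S14, so S14 = 289.1/0.454 = 636.78 kg/s and vapour = 343.22 kg/s.
The evaporator receives (1−α)·980 of feed at 0.705 water and removes 0.744 of that water:
0.744×0.705×(1−α)×980 = 343.22
(1−α) = 343.22/514.03 = 0.6677;  α = 0.3323.
Bypass flow = 0.3323×980 = 325.66 kg/s.

325.7 kg/s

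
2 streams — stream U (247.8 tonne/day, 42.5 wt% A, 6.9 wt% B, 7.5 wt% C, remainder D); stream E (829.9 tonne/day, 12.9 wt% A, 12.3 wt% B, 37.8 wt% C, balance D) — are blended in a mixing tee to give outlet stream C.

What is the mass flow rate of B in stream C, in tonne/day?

B out = B in = 247.8×0.069 + 829.9×0.123 = 119.18 tonne/day.

119.2 tonne/day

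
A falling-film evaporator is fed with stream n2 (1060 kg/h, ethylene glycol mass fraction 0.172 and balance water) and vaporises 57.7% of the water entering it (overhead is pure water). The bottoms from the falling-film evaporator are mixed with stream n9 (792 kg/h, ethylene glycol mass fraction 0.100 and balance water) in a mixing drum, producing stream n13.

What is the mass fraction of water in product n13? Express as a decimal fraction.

Vapour removed = 0.577×0.828×1060 = 506.42 kg/h; concentrate = 553.58 kg/h.
water reaching the mixer = 371.26 (from concentrate) + 792×0.900 = 1084.1 kg/h.
Product flow = 553.58 + 792 = 1345.6 kg/h; water fraction = 0.806.

0.806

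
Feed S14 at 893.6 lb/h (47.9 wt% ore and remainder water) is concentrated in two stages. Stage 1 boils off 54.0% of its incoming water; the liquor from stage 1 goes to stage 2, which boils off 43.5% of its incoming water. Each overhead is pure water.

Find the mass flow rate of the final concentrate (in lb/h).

water in feed = 893.6×0.521 = 465.57 lb/h.
After stage 1: water left = (1−0.540)×465.57 = 214.16; stream total = 642.19 lb/h.
After stage 2: water left = (1−0.435)×214.16 = 121; final concentrate = 549.03 lb/h.

549 lb/h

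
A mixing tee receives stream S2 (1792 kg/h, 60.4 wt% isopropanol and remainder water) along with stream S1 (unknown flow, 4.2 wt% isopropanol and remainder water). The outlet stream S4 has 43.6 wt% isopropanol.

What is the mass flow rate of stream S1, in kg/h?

764.1 kg/h

Let S1 be the unknown flow. Total out = 1792 + S1.
isopropanol balance: 1082.4 + 0.042·S1 = 0.436·(1792 + S1)
(0.042 − 0.436)·S1 = 0.436×1792 − 1082.4 = -301.06
S1 = -301.06 / -0.394 = 764.1 kg/h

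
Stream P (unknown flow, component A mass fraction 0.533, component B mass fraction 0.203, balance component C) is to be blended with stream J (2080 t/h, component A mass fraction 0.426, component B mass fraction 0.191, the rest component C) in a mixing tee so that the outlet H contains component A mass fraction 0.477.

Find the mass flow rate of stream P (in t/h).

1894 t/h

Let P be the unknown flow. Total out = 2080 + P.
component A balance: 886.08 + 0.533·P = 0.477·(2080 + P)
(0.533 − 0.477)·P = 0.477×2080 − 886.08 = 106.08
P = 106.08 / 0.056 = 1894.3 t/h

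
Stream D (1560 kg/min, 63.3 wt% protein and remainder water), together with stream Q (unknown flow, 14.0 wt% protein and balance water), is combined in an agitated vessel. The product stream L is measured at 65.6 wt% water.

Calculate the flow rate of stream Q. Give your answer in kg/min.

Let Q be the unknown flow. Total out = 1560 + Q.
water balance: 572.52 + 0.860·Q = 0.656·(1560 + Q)
(0.860 − 0.656)·Q = 0.656×1560 − 572.52 = 450.84
Q = 450.84 / 0.204 = 2210 kg/min

2210 kg/min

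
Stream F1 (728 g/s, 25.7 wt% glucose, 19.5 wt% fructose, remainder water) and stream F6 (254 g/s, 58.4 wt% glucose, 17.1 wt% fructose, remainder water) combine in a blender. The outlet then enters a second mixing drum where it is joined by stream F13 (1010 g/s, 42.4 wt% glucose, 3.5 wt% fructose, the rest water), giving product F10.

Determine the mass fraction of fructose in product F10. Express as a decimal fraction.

0.1108

Overall, product flow = 1992 g/s.
fructose in = 728×0.195 + 254×0.171 + 1010×0.035 = 220.74 g/s.
fructose fraction in F10 = 0.1108.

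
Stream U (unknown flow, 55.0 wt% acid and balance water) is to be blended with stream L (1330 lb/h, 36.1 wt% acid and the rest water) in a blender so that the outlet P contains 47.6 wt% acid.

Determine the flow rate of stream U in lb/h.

Let U be the unknown flow. Total out = 1330 + U.
acid balance: 480.13 + 0.550·U = 0.476·(1330 + U)
(0.550 − 0.476)·U = 0.476×1330 − 480.13 = 152.95
U = 152.95 / 0.074 = 2066.9 lb/h

2067 lb/h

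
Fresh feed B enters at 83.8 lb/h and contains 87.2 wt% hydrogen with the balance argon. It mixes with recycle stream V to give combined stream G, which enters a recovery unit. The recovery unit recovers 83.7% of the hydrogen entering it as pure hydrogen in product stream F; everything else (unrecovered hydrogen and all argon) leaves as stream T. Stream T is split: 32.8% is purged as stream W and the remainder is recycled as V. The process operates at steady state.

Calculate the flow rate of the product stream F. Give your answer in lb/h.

hydrogen in G: m_A = 83.8×0.872 + (1−0.328)·(1−0.837)·m_A, so m_A = 73.074/0.8905 = 82.062 lb/h.
Product F = 0.837×82.062 = 68.686 lb/h.

68.69 lb/h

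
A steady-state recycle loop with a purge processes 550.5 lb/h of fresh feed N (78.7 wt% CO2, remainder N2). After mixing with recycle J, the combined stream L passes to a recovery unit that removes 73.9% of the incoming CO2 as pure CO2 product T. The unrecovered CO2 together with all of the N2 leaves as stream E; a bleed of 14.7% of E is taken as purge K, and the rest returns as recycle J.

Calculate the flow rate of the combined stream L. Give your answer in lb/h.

1355 lb/h

N2 enters only via N and leaves only via the purge: 550.5×0.213 = 0.147×(N2 in E), and the recovery unit passes all N2, so N2 in L = N2 in E = 797.66 lb/h.
CO2 in L: m_A = 550.5×0.787 + (1−0.147)·(1−0.739)·m_A, so m_A = 433.24/0.7774 = 557.32 lb/h.
L = 557.32 + 797.66 = 1355 lb/h.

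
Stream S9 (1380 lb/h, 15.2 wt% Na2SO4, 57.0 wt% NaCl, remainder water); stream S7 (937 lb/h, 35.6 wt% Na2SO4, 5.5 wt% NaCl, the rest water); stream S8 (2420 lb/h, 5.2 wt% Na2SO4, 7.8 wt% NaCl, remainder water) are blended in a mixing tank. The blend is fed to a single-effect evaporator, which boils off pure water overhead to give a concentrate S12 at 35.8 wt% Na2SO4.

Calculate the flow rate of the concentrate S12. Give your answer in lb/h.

1869 lb/h

Na2SO4 entering = 1380×0.152 + 937×0.356 + 2420×0.052 = 669.17 lb/h.
All Na2SO4 reports to S12, so S12 = 669.17/0.358 = 1869.2 lb/h.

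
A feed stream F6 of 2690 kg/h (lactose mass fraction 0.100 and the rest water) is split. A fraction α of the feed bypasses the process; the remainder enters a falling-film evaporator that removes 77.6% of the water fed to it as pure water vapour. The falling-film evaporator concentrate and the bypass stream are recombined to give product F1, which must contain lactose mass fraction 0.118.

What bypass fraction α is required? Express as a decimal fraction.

All 2690×0.100 = 269 kg/h of lactose reaches F1, so F1 = 269/0.118 = 2279.7 kg/h and vapour = 410.34 kg/h.
The evaporator receives (1−α)·2690 of feed at 0.900 water and removes 0.776 of that water:
0.776×0.900×(1−α)×2690 = 410.34
(1−α) = 410.34/1878.7 = 0.2184;  α = 0.7816.

0.782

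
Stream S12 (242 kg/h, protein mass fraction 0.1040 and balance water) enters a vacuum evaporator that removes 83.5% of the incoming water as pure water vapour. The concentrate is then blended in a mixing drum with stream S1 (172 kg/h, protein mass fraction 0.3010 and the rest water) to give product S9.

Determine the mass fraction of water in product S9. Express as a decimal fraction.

0.6697

Vapour removed = 0.835×0.896×242 = 181.05 kg/h; concentrate = 60.945 kg/h.
water reaching the mixer = 35.777 (from concentrate) + 172×0.699 = 156.01 kg/h.
Product flow = 60.945 + 172 = 232.95 kg/h; water fraction = 0.6697.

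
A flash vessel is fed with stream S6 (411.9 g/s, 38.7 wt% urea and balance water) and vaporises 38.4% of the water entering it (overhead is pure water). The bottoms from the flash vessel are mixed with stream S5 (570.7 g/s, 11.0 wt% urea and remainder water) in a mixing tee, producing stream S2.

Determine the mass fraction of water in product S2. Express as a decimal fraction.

0.7491

Vapour removed = 0.384×0.613×411.9 = 96.958 g/s; concentrate = 314.94 g/s.
water reaching the mixer = 155.54 (from concentrate) + 570.7×0.890 = 663.46 g/s.
Product flow = 314.94 + 570.7 = 885.64 g/s; water fraction = 0.7491.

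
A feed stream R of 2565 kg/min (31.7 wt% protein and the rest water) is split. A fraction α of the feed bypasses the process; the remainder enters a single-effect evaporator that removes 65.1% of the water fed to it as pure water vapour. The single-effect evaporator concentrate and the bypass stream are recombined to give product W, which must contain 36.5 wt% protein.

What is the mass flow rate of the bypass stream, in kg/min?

1806 kg/min

All 2565×0.317 = 813.11 kg/min of protein reaches W, so W = 813.11/0.365 = 2227.7 kg/min and vapour = 337.32 kg/min.
The evaporator receives (1−α)·2565 of feed at 0.683 water and removes 0.651 of that water:
0.651×0.683×(1−α)×2565 = 337.32
(1−α) = 337.32/1140.5 = 0.2958;  α = 0.7042.
Bypass flow = 0.7042×2565 = 1806.4 kg/min.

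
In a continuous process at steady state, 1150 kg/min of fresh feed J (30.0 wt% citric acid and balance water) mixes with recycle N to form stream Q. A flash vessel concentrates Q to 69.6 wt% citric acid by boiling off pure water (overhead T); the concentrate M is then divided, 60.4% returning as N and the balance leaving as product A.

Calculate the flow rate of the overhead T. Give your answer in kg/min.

654.3 kg/min

Overall citric acid balance (none leaves overhead): citric acid in fresh feed = citric acid in product, i.e. 1150×0.300 = (1−0.604)·M·0.696.
M = 345/(0.696×0.396) = 1251.7 kg/min.
Recycle N = 0.604×1251.7 = 756.05 kg/min.
Combined feed Q = 1150 + 756.05 = 1906.1 kg/min.
Overhead T = Q − M = 1906.1 − 1251.7 = 654.31 kg/min.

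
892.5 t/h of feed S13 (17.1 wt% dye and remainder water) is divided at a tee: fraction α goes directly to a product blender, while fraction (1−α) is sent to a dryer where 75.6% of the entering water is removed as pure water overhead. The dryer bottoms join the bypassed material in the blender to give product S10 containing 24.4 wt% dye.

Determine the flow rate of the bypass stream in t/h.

All 892.5×0.171 = 152.62 t/h of dye reaches S10, so S10 = 152.62/0.244 = 625.48 t/h and vapour = 267.02 t/h.
The evaporator receives (1−α)·892.5 of feed at 0.829 water and removes 0.756 of that water:
0.756×0.829×(1−α)×892.5 = 267.02
(1−α) = 267.02/559.35 = 0.4774;  α = 0.5226.
Bypass flow = 0.5226×892.5 = 466.45 t/h.

466.4 t/h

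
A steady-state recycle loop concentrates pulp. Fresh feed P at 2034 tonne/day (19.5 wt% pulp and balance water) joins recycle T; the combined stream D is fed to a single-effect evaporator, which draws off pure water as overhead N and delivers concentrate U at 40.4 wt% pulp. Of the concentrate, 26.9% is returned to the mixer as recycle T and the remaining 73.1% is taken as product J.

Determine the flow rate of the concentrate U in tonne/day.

1343 tonne/day

Overall pulp balance (none leaves overhead): pulp in fresh feed = pulp in product, i.e. 2034×0.195 = (1−0.269)·U·0.404.
U = 396.63/(0.404×0.731) = 1343 tonne/day.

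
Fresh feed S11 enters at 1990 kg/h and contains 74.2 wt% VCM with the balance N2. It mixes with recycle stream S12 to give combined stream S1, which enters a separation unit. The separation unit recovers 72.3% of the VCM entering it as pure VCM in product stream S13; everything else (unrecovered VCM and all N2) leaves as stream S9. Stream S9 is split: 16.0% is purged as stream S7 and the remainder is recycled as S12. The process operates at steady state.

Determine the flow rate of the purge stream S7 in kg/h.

N2 enters only via S11 and leaves only via the purge: 1990×0.258 = 0.160×(N2 in S9), and the separation unit passes all N2, so N2 in S1 = N2 in S9 = 3208.9 kg/h.
VCM in S1: m_A = 1990×0.742 + (1−0.160)·(1−0.723)·m_A, so m_A = 1476.6/0.7673 = 1924.3 kg/h.
S9 = (1−0.723)×1924.3 + 3208.9 = 3741.9 kg/h.
Purge S7 = 0.160×3741.9 = 598.71 kg/h.

598.7 kg/h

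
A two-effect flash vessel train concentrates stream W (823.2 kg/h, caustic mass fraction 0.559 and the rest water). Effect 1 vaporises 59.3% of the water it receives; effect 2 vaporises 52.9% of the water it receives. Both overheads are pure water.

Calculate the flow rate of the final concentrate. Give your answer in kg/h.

529.8 kg/h

water in feed = 823.2×0.441 = 363.03 kg/h.
After stage 1: water left = (1−0.593)×363.03 = 147.75; stream total = 607.92 kg/h.
After stage 2: water left = (1−0.529)×147.75 = 69.592; final concentrate = 529.76 kg/h.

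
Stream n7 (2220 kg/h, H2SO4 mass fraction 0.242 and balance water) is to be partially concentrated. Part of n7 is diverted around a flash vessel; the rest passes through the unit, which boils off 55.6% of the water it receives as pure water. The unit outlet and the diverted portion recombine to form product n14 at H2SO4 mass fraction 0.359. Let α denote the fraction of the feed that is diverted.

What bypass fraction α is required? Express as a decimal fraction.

All 2220×0.242 = 537.24 kg/h of H2SO4 reaches n14, so n14 = 537.24/0.359 = 1496.5 kg/h and vapour = 723.51 kg/h.
The evaporator receives (1−α)·2220 of feed at 0.758 water and removes 0.556 of that water:
0.556×0.758×(1−α)×2220 = 723.51
(1−α) = 723.51/935.61 = 0.7733;  α = 0.2267.

0.227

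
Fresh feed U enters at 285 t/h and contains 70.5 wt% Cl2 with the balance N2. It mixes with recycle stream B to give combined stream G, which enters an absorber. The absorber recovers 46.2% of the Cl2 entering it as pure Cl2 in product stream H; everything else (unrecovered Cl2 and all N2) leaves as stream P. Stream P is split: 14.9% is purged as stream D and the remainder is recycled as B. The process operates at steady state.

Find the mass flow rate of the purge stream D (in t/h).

N2 enters only via U and leaves only via the purge: 285×0.295 = 0.149×(N2 in P), and the absorber passes all N2, so N2 in G = N2 in P = 564.26 t/h.
Cl2 in G: m_A = 285×0.705 + (1−0.149)·(1−0.462)·m_A, so m_A = 200.92/0.5422 = 370.6 t/h.
P = (1−0.462)×370.6 + 564.26 = 763.64 t/h.
Purge D = 0.149×763.64 = 113.78 t/h.

113.8 t/h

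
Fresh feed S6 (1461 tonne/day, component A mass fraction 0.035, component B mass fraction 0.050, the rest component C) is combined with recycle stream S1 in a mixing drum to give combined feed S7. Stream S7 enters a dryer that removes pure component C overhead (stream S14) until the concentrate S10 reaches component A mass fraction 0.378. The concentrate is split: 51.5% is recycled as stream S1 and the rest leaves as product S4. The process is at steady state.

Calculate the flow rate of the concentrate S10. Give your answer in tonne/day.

Overall component A balance (none leaves overhead): component A in fresh feed = component A in product, i.e. 1461×0.035 = (1−0.515)·S10·0.378.
S10 = 51.135/(0.378×0.485) = 278.92 tonne/day.

278.9 tonne/day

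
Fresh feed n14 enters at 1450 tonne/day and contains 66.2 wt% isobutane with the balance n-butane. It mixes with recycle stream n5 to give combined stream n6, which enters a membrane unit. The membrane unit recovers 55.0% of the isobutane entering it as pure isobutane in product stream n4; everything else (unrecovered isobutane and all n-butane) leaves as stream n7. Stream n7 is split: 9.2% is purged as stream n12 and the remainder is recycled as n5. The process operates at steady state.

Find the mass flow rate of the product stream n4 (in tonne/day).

892.7 tonne/day

isobutane in n6: m_A = 1450×0.662 + (1−0.092)·(1−0.550)·m_A, so m_A = 959.9/0.5914 = 1623.1 tonne/day.
Product n4 = 0.550×1623.1 = 892.7 tonne/day.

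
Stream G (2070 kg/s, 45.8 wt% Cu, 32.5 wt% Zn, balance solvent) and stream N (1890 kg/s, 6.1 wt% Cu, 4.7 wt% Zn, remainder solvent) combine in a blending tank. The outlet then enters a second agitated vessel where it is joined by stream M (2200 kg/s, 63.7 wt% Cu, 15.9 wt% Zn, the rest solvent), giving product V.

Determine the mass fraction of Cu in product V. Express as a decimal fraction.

Overall, product flow = 6160 kg/s.
Cu in = 2070×0.458 + 1890×0.061 + 2200×0.637 = 2464.8 kg/s.
Cu fraction in V = 0.400.

0.400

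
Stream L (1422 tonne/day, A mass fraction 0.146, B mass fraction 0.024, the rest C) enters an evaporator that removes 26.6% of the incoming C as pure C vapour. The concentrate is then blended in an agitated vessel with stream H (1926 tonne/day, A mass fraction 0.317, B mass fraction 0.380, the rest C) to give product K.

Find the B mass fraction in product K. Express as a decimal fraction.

0.252

Vapour removed = 0.266×0.830×1422 = 313.95 tonne/day; concentrate = 1108.1 tonne/day.
B reaching the mixer = 34.128 (from concentrate) + 1926×0.380 = 766.01 tonne/day.
Product flow = 1108.1 + 1926 = 3034.1 tonne/day; B fraction = 0.252.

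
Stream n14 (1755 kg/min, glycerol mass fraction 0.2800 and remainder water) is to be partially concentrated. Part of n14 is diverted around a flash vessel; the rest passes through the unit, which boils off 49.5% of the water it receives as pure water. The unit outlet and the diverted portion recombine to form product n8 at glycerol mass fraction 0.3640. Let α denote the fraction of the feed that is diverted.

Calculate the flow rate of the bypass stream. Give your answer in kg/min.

All 1755×0.280 = 491.4 kg/min of glycerol reaches n8, so n8 = 491.4/0.364 = 1350 kg/min and vapour = 405 kg/min.
The evaporator receives (1−α)·1755 of feed at 0.720 water and removes 0.495 of that water:
0.495×0.720×(1−α)×1755 = 405
(1−α) = 405/625.48 = 0.6475;  α = 0.3525.
Bypass flow = 0.3525×1755 = 618.64 kg/min.

618.6 kg/min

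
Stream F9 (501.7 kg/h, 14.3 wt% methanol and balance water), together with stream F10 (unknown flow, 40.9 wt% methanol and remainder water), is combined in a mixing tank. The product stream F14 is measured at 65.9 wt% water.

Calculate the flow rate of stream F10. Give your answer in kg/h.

1461 kg/h

Let F10 be the unknown flow. Total out = 501.7 + F10.
water balance: 429.96 + 0.591·F10 = 0.659·(501.7 + F10)
(0.591 − 0.659)·F10 = 0.659×501.7 − 429.96 = -99.337
F10 = -99.337 / -0.068 = 1460.8 kg/h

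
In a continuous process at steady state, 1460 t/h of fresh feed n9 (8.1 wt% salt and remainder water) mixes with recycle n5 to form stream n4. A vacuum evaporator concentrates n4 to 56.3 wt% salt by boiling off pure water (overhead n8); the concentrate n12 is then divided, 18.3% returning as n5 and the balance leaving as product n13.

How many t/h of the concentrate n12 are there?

257.1 t/h

Overall salt balance (none leaves overhead): salt in fresh feed = salt in product, i.e. 1460×0.081 = (1−0.183)·n12·0.563.
n12 = 118.26/(0.563×0.817) = 257.1 t/h.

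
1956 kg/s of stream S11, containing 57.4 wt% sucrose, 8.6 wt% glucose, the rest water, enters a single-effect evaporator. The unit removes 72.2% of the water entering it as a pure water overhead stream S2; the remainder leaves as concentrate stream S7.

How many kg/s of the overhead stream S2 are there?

480.2 kg/s

water entering = 1956×0.340 = 665.04 kg/s; overhead removed = 0.722×665.04 = 480.16 kg/s.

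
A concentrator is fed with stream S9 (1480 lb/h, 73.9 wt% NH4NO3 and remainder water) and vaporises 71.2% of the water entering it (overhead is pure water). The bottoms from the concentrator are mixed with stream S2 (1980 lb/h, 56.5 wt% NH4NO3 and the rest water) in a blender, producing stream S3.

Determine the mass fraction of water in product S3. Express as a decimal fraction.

Vapour removed = 0.712×0.261×1480 = 275.03 lb/h; concentrate = 1205 lb/h.
water reaching the mixer = 111.25 (from concentrate) + 1980×0.435 = 972.55 lb/h.
Product flow = 1205 + 1980 = 3185 lb/h; water fraction = 0.305.

0.305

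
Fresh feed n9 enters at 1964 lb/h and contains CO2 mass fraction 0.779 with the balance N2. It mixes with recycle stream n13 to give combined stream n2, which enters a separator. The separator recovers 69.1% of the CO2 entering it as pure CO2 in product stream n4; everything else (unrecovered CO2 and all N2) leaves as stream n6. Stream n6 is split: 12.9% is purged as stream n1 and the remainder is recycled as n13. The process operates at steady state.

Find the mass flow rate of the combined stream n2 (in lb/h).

N2 enters only via n9 and leaves only via the purge: 1964×0.221 = 0.129×(N2 in n6), and the separator passes all N2, so N2 in n2 = N2 in n6 = 3364.7 lb/h.
CO2 in n2: m_A = 1964×0.779 + (1−0.129)·(1−0.691)·m_A, so m_A = 1530/0.7309 = 2093.4 lb/h.
n2 = 2093.4 + 3364.7 = 5458 lb/h.

5458 lb/h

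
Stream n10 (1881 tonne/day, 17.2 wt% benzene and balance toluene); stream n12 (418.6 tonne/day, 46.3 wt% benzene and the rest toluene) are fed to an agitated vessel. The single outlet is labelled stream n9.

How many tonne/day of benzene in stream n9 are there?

benzene out = benzene in = 1881×0.172 + 418.6×0.463 = 517.34 tonne/day.

517.3 tonne/day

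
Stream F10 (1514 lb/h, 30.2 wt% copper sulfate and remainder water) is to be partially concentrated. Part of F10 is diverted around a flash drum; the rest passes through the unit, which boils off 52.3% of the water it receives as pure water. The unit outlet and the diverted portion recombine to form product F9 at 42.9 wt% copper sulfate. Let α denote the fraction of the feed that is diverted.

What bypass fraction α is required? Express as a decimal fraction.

0.189

All 1514×0.302 = 457.23 lb/h of copper sulfate reaches F9, so F9 = 457.23/0.429 = 1065.8 lb/h and vapour = 448.2 lb/h.
The evaporator receives (1−α)·1514 of feed at 0.698 water and removes 0.523 of that water:
0.523×0.698×(1−α)×1514 = 448.2
(1−α) = 448.2/552.69 = 0.8109;  α = 0.1891.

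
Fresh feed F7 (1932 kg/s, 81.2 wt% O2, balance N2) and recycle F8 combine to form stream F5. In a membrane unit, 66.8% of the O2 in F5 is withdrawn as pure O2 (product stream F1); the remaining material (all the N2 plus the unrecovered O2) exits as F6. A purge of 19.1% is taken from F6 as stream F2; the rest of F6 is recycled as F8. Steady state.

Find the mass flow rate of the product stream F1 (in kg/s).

1433 kg/s

O2 in F5: m_A = 1932×0.812 + (1−0.191)·(1−0.668)·m_A, so m_A = 1568.8/0.7314 = 2144.9 kg/s.
Product F1 = 0.668×2144.9 = 1432.8 kg/s.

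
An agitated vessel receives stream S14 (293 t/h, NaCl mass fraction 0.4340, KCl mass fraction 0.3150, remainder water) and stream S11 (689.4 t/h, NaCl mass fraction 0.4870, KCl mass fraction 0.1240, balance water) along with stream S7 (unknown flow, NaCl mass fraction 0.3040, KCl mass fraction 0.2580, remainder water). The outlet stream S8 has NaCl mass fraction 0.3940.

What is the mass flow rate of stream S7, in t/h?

842.6 t/h

Let S7 be the unknown flow. Total out = 982.4 + S7.
NaCl balance: 462.9 + 0.304·S7 = 0.394·(982.4 + S7)
(0.304 − 0.394)·S7 = 0.394×982.4 − 462.9 = -75.834
S7 = -75.834 / -0.090 = 842.6 t/h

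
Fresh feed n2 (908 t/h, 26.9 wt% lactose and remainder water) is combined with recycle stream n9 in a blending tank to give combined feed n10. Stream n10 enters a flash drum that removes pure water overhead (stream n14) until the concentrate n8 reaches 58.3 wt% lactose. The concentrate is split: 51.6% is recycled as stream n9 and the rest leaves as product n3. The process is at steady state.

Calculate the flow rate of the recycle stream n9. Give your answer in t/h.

446.7 t/h

Overall lactose balance (none leaves overhead): lactose in fresh feed = lactose in product, i.e. 908×0.269 = (1−0.516)·n8·0.583.
n8 = 244.25/(0.583×0.484) = 865.61 t/h.
Recycle n9 = 0.516×865.61 = 446.66 t/h.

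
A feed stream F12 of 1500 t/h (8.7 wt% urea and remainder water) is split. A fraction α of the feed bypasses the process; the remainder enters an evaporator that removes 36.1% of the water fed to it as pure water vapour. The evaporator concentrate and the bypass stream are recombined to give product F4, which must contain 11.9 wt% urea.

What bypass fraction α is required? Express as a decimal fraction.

0.184

All 1500×0.087 = 130.5 t/h of urea reaches F4, so F4 = 130.5/0.119 = 1096.6 t/h and vapour = 403.36 t/h.
The evaporator receives (1−α)·1500 of feed at 0.913 water and removes 0.361 of that water:
0.361×0.913×(1−α)×1500 = 403.36
(1−α) = 403.36/494.39 = 0.8159;  α = 0.1841.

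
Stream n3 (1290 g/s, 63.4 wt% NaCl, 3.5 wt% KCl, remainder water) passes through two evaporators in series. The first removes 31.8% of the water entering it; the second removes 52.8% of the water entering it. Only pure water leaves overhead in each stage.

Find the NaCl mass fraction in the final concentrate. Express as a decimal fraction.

water in feed = 1290×0.331 = 426.99 g/s.
After stage 1: water left = (1−0.318)×426.99 = 291.21; stream total = 1154.2 g/s.
After stage 2: water left = (1−0.528)×291.21 = 137.45; final concentrate = 1000.5 g/s.
NaCl fraction = 817.86/1000.5 = 0.817.

0.817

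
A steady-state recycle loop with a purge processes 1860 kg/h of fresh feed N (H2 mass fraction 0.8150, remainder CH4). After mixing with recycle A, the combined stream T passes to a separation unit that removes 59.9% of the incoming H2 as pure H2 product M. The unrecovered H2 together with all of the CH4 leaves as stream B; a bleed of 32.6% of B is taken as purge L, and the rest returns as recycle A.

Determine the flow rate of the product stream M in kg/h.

1244 kg/h

H2 in T: m_A = 1860×0.815 + (1−0.326)·(1−0.599)·m_A, so m_A = 1515.9/0.7297 = 2077.4 kg/h.
Product M = 0.599×2077.4 = 1244.3 kg/h.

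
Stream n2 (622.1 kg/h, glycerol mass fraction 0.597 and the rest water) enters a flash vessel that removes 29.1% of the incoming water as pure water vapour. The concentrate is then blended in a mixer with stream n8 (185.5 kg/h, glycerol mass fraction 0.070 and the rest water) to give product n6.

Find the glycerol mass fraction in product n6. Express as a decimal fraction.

Vapour removed = 0.291×0.403×622.1 = 72.956 kg/h; concentrate = 549.14 kg/h.
glycerol reaching the mixer = 371.39 (from concentrate) + 185.5×0.070 = 384.38 kg/h.
Product flow = 549.14 + 185.5 = 734.64 kg/h; glycerol fraction = 0.523.

0.523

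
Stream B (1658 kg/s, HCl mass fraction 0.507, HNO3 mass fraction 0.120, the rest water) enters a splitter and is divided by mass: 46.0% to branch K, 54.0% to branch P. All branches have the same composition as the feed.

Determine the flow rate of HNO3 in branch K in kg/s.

Branch K total = 0.460×1658 = 762.68 kg/s.
HNO3 in K = 0.120×762.68 = 91.522 kg/s.

91.52 kg/s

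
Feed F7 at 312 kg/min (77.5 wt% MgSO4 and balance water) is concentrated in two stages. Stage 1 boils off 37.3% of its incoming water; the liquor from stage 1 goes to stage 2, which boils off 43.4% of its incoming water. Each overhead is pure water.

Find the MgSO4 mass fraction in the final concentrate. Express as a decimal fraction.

0.907

water in feed = 312×0.225 = 70.2 kg/min.
After stage 1: water left = (1−0.373)×70.2 = 44.015; stream total = 285.82 kg/min.
After stage 2: water left = (1−0.434)×44.015 = 24.913; final concentrate = 266.71 kg/min.
MgSO4 fraction = 241.8/266.71 = 0.907.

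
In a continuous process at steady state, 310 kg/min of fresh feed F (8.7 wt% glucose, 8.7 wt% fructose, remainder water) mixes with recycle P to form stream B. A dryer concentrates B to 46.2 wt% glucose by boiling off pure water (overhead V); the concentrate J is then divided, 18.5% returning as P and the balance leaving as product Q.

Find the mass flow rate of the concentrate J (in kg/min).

71.63 kg/min

Overall glucose balance (none leaves overhead): glucose in fresh feed = glucose in product, i.e. 310×0.087 = (1−0.185)·J·0.462.
J = 26.97/(0.462×0.815) = 71.628 kg/min.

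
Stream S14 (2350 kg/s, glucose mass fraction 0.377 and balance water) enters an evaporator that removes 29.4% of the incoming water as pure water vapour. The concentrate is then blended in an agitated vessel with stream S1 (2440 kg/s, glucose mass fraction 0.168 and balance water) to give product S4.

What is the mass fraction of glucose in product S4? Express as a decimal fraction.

Vapour removed = 0.294×0.623×2350 = 430.43 kg/s; concentrate = 1919.6 kg/s.
glucose reaching the mixer = 885.95 (from concentrate) + 2440×0.168 = 1295.9 kg/s.
Product flow = 1919.6 + 2440 = 4359.6 kg/s; glucose fraction = 0.297.

0.297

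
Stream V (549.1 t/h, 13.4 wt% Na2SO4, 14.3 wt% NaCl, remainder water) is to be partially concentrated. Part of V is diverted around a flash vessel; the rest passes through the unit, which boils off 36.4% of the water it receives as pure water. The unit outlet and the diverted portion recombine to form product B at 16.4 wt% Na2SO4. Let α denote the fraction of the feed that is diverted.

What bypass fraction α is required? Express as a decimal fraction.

0.305

All 549.1×0.134 = 73.579 t/h of Na2SO4 reaches B, so B = 73.579/0.164 = 448.65 t/h and vapour = 100.45 t/h.
The evaporator receives (1−α)·549.1 of feed at 0.723 water and removes 0.364 of that water:
0.364×0.723×(1−α)×549.1 = 100.45
(1−α) = 100.45/144.51 = 0.6951;  α = 0.3049.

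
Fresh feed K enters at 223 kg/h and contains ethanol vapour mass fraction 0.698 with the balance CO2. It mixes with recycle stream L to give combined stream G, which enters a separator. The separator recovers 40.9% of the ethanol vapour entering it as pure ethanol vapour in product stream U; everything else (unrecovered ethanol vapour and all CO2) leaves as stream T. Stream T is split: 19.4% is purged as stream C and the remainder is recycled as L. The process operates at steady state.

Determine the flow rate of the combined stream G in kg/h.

CO2 enters only via K and leaves only via the purge: 223×0.302 = 0.194×(CO2 in T), and the separator passes all CO2, so CO2 in G = CO2 in T = 347.14 kg/h.
ethanol vapour in G: m_A = 223×0.698 + (1−0.194)·(1−0.409)·m_A, so m_A = 155.65/0.5237 = 297.25 kg/h.
G = 297.25 + 347.14 = 644.39 kg/h.

644.4 kg/h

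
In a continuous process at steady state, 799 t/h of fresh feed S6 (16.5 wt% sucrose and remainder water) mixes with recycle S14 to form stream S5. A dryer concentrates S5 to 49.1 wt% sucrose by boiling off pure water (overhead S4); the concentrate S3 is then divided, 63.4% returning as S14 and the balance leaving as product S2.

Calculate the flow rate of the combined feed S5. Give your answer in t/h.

1264 t/h

Overall sucrose balance (none leaves overhead): sucrose in fresh feed = sucrose in product, i.e. 799×0.165 = (1−0.634)·S3·0.491.
S3 = 131.84/(0.491×0.366) = 733.61 t/h.
Recycle S14 = 0.634×733.61 = 465.11 t/h.
Combined feed S5 = 799 + 465.11 = 1264.1 t/h.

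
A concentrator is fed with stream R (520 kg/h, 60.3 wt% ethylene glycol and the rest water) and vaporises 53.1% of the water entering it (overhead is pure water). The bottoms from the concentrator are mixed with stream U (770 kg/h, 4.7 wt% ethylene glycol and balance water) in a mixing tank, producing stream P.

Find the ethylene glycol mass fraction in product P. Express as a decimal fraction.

0.296

Vapour removed = 0.531×0.397×520 = 109.62 kg/h; concentrate = 410.38 kg/h.
ethylene glycol reaching the mixer = 313.56 (from concentrate) + 770×0.047 = 349.75 kg/h.
Product flow = 410.38 + 770 = 1180.4 kg/h; ethylene glycol fraction = 0.296.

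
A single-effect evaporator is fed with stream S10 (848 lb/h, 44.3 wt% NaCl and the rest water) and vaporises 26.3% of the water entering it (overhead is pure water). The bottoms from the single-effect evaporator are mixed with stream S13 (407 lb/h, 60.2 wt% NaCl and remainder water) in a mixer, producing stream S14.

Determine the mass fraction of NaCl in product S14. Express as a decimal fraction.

Vapour removed = 0.263×0.557×848 = 124.22 lb/h; concentrate = 723.78 lb/h.
NaCl reaching the mixer = 375.66 (from concentrate) + 407×0.602 = 620.68 lb/h.
Product flow = 723.78 + 407 = 1130.8 lb/h; NaCl fraction = 0.549.

0.549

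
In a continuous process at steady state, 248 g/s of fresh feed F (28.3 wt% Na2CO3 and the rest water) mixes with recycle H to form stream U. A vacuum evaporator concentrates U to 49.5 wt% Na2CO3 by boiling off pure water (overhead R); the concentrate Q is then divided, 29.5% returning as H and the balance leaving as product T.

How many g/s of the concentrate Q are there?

Overall Na2CO3 balance (none leaves overhead): Na2CO3 in fresh feed = Na2CO3 in product, i.e. 248×0.283 = (1−0.295)·Q·0.495.
Q = 70.184/(0.495×0.705) = 201.11 g/s.

201.1 g/s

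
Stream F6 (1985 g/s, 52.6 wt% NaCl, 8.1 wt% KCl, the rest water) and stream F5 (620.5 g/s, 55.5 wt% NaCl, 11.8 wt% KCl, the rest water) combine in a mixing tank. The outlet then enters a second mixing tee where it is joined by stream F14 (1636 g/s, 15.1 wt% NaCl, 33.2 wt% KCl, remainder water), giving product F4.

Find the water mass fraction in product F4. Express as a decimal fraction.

0.4312

Overall, product flow = 4241.5 g/s.
water in = 1985×0.393 + 620.5×0.327 + 1636×0.517 = 1828.8 g/s.
water fraction in F4 = 0.4312.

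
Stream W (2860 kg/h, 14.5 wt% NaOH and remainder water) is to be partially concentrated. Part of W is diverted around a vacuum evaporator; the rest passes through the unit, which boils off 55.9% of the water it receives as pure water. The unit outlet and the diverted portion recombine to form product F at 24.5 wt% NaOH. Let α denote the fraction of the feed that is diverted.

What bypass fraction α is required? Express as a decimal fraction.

All 2860×0.145 = 414.7 kg/h of NaOH reaches F, so F = 414.7/0.245 = 1692.7 kg/h and vapour = 1167.3 kg/h.
The evaporator receives (1−α)·2860 of feed at 0.855 water and removes 0.559 of that water:
0.559×0.855×(1−α)×2860 = 1167.3
(1−α) = 1167.3/1366.9 = 0.8540;  α = 0.1460.

0.146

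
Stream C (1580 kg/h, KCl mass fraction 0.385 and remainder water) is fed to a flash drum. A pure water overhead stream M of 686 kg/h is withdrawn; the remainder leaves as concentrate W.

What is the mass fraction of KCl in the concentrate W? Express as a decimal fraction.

KCl is not removed: 1580×0.385 = 608.3 kg/h of KCl enters W.
Concentrate = 1580 − 686 = 894 kg/h.
Mass fraction = 608.3/894 = 0.680.

0.680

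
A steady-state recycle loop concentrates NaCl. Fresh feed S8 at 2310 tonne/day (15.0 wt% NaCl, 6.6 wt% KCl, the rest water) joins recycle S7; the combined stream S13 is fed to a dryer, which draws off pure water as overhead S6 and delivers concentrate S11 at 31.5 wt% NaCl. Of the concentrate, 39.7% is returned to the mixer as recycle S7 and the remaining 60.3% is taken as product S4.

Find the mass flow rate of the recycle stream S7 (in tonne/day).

Overall NaCl balance (none leaves overhead): NaCl in fresh feed = NaCl in product, i.e. 2310×0.150 = (1−0.397)·S11·0.315.
S11 = 346.5/(0.315×0.603) = 1824.2 tonne/day.
Recycle S7 = 0.397×1824.2 = 724.21 tonne/day.

724.2 tonne/day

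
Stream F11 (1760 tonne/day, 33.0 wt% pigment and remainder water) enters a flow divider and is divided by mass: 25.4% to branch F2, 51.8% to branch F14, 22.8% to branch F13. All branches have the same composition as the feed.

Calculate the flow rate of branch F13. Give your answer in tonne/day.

401.3 tonne/day

Branch F13 flow = 0.228×1760 = 401.28 tonne/day.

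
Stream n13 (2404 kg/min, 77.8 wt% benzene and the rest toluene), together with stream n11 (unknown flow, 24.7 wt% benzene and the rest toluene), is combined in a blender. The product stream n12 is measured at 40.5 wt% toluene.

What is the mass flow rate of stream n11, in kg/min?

Let n11 be the unknown flow. Total out = 2404 + n11.
toluene balance: 533.69 + 0.753·n11 = 0.405·(2404 + n11)
(0.753 − 0.405)·n11 = 0.405×2404 − 533.69 = 439.93
n11 = 439.93 / 0.348 = 1264.2 kg/min

1264 kg/min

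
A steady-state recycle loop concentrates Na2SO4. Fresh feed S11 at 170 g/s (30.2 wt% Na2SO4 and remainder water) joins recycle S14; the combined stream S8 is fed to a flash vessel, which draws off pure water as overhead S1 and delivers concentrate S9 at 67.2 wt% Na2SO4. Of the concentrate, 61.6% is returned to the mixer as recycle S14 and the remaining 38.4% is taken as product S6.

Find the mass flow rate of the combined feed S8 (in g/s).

292.6 g/s

Overall Na2SO4 balance (none leaves overhead): Na2SO4 in fresh feed = Na2SO4 in product, i.e. 170×0.302 = (1−0.616)·S9·0.672.
S9 = 51.34/(0.672×0.384) = 198.96 g/s.
Recycle S14 = 0.616×198.96 = 122.56 g/s.
Combined feed S8 = 170 + 122.56 = 292.56 g/s.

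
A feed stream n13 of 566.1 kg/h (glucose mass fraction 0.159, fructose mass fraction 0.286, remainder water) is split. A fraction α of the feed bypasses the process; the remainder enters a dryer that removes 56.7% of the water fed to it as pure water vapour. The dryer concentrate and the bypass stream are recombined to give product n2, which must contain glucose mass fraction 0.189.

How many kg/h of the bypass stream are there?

280.6 kg/h

All 566.1×0.159 = 90.01 kg/h of glucose reaches n2, so n2 = 90.01/0.189 = 476.24 kg/h and vapour = 89.857 kg/h.
The evaporator receives (1−α)·566.1 of feed at 0.555 water and removes 0.567 of that water:
0.567×0.555×(1−α)×566.1 = 89.857
(1−α) = 89.857/178.14 = 0.5044;  α = 0.4956.
Bypass flow = 0.4956×566.1 = 280.55 kg/h.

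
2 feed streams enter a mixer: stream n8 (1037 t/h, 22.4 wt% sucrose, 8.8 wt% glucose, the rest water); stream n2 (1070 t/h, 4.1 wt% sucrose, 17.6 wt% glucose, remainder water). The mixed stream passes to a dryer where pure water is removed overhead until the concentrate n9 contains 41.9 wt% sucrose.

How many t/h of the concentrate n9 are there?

sucrose entering = 1037×0.224 + 1070×0.041 = 276.16 t/h.
All sucrose reports to n9, so n9 = 276.16/0.419 = 659.09 t/h.

659.1 t/h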